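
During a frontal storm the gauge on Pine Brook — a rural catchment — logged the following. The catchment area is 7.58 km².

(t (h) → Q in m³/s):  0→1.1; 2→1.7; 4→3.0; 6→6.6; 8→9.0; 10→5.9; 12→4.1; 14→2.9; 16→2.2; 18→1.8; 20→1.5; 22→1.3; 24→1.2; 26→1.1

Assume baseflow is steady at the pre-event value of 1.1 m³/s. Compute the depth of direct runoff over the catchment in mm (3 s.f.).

Direct runoff: 0.0, 0.6, 1.9, 5.5, 7.9, 4.8, 3.0, 1.8, 1.1, 0.7, 0.4, 0.2, 0.1, 0.0 m³/s; ΣQ_DR = 28.00 m³/s.
V = ΣQ_DR · Δt = 28.00 × 7200 s = 2.016 × 10^5 m³.
Over A = 7.58 km², depth = V / A = 26.6 mm.

d ≈ 26.6 mm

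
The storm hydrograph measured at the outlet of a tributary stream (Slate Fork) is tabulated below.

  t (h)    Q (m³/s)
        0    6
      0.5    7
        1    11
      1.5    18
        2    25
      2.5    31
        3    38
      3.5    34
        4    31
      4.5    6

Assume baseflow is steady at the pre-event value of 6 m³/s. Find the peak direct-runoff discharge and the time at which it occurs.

Subtracting baseflow gives direct-runoff ordinates: 0.0, 1.0, 5.0, 12.0, 19.0, 25.0, 32.0, 28.0, 25.0, 0.0 m³/s.
The maximum is 32.0 m³/s, occurring at the reading for t = 3 h.

Q_p = 32.0 m³/s at t = 3 h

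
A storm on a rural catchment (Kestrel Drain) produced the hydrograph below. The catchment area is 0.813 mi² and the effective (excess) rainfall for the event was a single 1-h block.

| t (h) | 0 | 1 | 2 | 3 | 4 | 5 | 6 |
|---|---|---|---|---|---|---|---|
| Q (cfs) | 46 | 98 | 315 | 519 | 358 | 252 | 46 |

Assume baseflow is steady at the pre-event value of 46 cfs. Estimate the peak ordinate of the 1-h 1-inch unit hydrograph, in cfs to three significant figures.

Direct runoff: 0.0, 52.0, 269.0, 473.0, 312.0, 206.0, 0.0 cfs; ΣQ_DR = 1312 cfs, peak = 473.0 cfs.
Runoff depth d = ΣQ_DR·Δt / A = 1312 × 3600 / (0.813 mi²) = 2.501 in.
The 1-inch UH is the DRH scaled by (1 in)/d, so U_p = 473.0 × 1/2.501 = 189 cfs.

U_p ≈ 189 cfs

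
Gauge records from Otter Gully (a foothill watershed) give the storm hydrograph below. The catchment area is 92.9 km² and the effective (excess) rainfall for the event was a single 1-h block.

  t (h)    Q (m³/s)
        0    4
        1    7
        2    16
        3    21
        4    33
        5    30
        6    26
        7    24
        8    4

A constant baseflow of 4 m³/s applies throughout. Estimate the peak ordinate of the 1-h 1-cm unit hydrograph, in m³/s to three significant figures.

Direct runoff: 0.0, 3.0, 12.0, 17.0, 29.0, 26.0, 22.0, 20.0, 0.0 m³/s; ΣQ_DR = 129.0 m³/s, peak = 29.0 m³/s.
Runoff depth d = ΣQ_DR·Δt / A = 129.0 × 3600 / (92.9 km²) = 4.999 mm.
The 1-cm UH is the DRH scaled by (10 mm)/d, so U_p = 29.0 × 10/4.999 = 58.0 m³/s.

U_p ≈ 58.0 m³/s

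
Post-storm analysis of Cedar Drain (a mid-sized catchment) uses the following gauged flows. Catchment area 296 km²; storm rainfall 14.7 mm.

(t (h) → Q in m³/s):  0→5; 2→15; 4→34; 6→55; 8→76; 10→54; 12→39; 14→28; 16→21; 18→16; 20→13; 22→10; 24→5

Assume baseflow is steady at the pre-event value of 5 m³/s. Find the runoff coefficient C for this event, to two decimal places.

ΣQ_DR = 306.0 m³/s; V = ΣQ_DR·Δt = 2.203 × 10^6 m³.
Runoff depth d = V / A = 7.443 mm.
C = d / P = 7.443 / 14.7 = 0.51.

C ≈ 0.51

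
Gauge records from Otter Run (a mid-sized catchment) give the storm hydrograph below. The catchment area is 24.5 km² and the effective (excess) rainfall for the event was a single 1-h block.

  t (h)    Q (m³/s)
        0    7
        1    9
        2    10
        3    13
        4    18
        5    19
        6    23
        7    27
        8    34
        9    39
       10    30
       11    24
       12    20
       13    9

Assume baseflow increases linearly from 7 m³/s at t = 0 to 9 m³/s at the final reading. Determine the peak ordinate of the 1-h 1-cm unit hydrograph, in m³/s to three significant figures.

Direct runoff: 0.00, 1.85, 2.69, 5.54, 10.38, 11.23, 15.08, 18.92, 25.77, 30.62, 21.46, 15.31, 11.15, 0.00 m³/s; ΣQ_DR = 170.0 m³/s, peak = 30.62 m³/s.
Runoff depth d = ΣQ_DR·Δt / A = 170.0 × 3600 / (24.5 km²) = 24.98 mm.
The 1-cm UH is the DRH scaled by (10 mm)/d, so U_p = 30.62 × 10/24.98 = 12.3 m³/s.

U_p ≈ 12.3 m³/s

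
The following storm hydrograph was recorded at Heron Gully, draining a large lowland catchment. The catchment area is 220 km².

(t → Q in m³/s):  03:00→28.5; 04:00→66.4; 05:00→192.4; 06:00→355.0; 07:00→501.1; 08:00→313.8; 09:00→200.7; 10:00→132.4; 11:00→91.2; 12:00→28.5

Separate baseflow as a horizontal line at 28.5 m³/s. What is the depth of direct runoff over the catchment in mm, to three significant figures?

Direct runoff: 0.0, 37.9, 163.9, 326.5, 472.6, 285.3, 172.2, 103.9, 62.7, 0.0 m³/s; ΣQ_DR = 1625 m³/s.
V = ΣQ_DR · Δt = 1625 × 3600 s = 5.850 × 10^6 m³.
Over A = 220 km², depth = V / A = 26.6 mm.

d ≈ 26.6 mm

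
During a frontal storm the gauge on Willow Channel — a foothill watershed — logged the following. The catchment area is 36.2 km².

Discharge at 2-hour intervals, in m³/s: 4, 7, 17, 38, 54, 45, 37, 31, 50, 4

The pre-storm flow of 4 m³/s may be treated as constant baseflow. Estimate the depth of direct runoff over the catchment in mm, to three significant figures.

d ≈ 49.1 mm

Direct runoff: 0.0, 3.0, 13.0, 34.0, 50.0, 41.0, 33.0, 27.0, 46.0, 0.0 m³/s; ΣQ_DR = 247.0 m³/s.
V = ΣQ_DR · Δt = 247.0 × 7200 s = 1.778 × 10^6 m³.
Over A = 36.2 km², depth = V / A = 49.1 mm.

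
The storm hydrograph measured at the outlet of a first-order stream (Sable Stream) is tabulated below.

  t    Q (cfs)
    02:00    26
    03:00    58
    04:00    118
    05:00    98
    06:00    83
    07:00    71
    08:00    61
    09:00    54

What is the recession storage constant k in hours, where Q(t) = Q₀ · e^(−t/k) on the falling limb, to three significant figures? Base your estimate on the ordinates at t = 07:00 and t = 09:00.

On the falling limb, Q drops from 71 to 54 cfs between t = 07:00 and t = 09:00 (Δt = 2 h).
k = −Δt / ln(Q₂/Q₁) = −2 / ln(54/71) = 7.31 h.

k ≈ 7.31 h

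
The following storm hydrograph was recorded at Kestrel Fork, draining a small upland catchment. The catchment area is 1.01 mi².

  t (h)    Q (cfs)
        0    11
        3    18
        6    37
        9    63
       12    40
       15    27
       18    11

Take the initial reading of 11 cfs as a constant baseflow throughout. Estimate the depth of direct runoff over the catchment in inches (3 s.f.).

Direct runoff: 0.0, 7.0, 26.0, 52.0, 29.0, 16.0, 0.0 cfs; ΣQ_DR = 130.0 cfs.
V = ΣQ_DR · Δt = 130.0 × 10800 s = 1.404 × 10^6 ft³.
Over A = 1.01 mi², depth = V / A = 0.598 in.

d ≈ 0.598 in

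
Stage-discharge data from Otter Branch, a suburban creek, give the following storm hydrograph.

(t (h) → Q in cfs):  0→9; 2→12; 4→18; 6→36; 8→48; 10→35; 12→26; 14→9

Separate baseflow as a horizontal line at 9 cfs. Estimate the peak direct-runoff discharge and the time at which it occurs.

Q_p = 39.0 cfs at t = 8 h

Subtracting baseflow gives direct-runoff ordinates: 0.0, 3.0, 9.0, 27.0, 39.0, 26.0, 17.0, 0.0 cfs.
The maximum is 39.0 cfs, occurring at the reading for t = 8 h.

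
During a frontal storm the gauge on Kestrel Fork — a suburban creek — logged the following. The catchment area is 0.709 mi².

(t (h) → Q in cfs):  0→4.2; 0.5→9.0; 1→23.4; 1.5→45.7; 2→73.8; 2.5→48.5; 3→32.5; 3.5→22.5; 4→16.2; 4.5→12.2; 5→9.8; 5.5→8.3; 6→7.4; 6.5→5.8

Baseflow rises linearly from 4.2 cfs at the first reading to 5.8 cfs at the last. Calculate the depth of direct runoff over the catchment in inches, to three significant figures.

Direct runoff: 0.00, 4.68, 18.95, 41.13, 69.11, 43.68, 27.56, 17.44, 11.02, 6.89, 4.37, 2.75, 1.72, 0.00 cfs; ΣQ_DR = 249.3 cfs.
V = ΣQ_DR · Δt = 249.3 × 1800 s = 4.487 × 10^5 ft³.
Over A = 0.709 mi², depth = V / A = 0.272 in.

d ≈ 0.272 in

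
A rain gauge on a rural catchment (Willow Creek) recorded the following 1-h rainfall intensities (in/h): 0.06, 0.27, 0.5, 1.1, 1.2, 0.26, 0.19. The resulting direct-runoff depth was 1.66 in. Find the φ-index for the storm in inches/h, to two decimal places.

φ ≈ 0.38 in/h

Only the 3 blocks with intensity above φ contribute runoff: 0.5, 1.1, 1.2 in/h.
Σ(I−φ)·Δt = d  ⇒  (0.5+1.1+1.2 − 3φ)·1 = 1.66
φ = (2.800 − 1.66/1) / 3 = 0.38 in/h.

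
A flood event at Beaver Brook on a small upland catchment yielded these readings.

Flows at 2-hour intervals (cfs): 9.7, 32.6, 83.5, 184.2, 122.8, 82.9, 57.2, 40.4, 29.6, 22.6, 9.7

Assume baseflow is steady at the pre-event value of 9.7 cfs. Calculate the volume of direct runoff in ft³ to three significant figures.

Direct-runoff ordinates (Q − Q_b): 0.0, 22.9, 73.8, 174.5, 113.1, 73.2, 47.5, 30.7, 19.9, 12.9, 0.0 cfs.
ΣQ_DR = 568.5 cfs.
With Δt = 2 h = 7200 s, V = ΣQ_DR · Δt = 568.5 × 7200 = 4.09 × 10^6 ft³.

V ≈ 4.09 × 10^6 ft³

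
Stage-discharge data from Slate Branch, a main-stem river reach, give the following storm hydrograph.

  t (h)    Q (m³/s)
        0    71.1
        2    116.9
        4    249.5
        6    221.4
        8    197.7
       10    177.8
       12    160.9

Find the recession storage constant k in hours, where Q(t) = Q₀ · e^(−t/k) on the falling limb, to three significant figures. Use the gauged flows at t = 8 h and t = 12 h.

k ≈ 19.4 h

On the falling limb, Q drops from 197.7 to 160.9 m³/s between t = 8 h and t = 12 h (Δt = 4 h).
k = −Δt / ln(Q₂/Q₁) = −4 / ln(160.9/197.7) = 19.4 h.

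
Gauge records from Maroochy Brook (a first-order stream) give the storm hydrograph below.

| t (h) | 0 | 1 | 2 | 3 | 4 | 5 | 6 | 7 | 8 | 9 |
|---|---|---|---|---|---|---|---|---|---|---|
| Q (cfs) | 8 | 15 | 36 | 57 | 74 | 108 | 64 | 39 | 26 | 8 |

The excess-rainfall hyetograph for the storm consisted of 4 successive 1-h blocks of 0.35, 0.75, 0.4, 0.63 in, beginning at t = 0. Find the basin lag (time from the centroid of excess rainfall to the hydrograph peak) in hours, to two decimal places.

Centroid of excess rainfall: t_c = Σ P_i·t̄_i / ΣP_i = 2.1150 h (block centres at 0.5, 1.5, 2.5, 3.5 h).
Hydrograph peak occurs at t = 5 h, so basin lag t_L = 5 − 2.1150 = 2.88 h.

t_L ≈ 2.88 h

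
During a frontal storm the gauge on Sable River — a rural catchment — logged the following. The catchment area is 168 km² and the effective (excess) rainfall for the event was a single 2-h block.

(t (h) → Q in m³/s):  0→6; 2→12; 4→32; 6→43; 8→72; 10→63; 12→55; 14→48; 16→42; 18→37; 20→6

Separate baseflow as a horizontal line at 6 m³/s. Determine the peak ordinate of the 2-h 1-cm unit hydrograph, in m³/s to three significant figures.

U_p ≈ 44.0 m³/s

Direct runoff: 0.0, 6.0, 26.0, 37.0, 66.0, 57.0, 49.0, 42.0, 36.0, 31.0, 0.0 m³/s; ΣQ_DR = 350.0 m³/s, peak = 66.0 m³/s.
Runoff depth d = ΣQ_DR·Δt / A = 350.0 × 7200 / (168 km²) = 15.00 mm.
The 1-cm UH is the DRH scaled by (10 mm)/d, so U_p = 66.0 × 10/15.00 = 44.0 m³/s.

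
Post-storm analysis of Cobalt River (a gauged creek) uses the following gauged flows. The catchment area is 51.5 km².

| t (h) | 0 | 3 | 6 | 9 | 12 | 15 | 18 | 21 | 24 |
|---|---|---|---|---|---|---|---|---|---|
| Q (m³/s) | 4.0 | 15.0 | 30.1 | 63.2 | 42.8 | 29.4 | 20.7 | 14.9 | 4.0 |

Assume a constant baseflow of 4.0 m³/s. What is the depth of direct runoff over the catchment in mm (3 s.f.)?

d ≈ 39.4 mm

Direct runoff: 0.0, 11.0, 26.1, 59.2, 38.8, 25.4, 16.7, 10.9, 0.0 m³/s; ΣQ_DR = 188.1 m³/s.
V = ΣQ_DR · Δt = 188.1 × 10800 s = 2.031 × 10^6 m³.
Over A = 51.5 km², depth = V / A = 39.4 mm.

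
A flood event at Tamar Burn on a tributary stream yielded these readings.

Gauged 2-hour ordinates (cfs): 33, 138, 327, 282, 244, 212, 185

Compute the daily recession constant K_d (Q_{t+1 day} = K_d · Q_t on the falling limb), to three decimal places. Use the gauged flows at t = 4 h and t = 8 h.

K_d ≈ 0.173

Between t = 4 h and t = 8 h the flow falls from 327 to 244 cfs over 2×2 h = 4 h.
Per-interval ratio K = (244/327)^(1/2) = 0.8638; K_d = K^(24/2) = 0.173.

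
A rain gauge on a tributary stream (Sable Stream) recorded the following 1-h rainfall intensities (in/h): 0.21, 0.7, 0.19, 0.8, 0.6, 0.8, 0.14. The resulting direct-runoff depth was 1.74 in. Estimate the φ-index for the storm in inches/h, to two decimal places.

Only the 4 blocks with intensity above φ contribute runoff: 0.7, 0.8, 0.6, 0.8 in/h.
Σ(I−φ)·Δt = d  ⇒  (0.7+0.8+0.6+0.8 − 4φ)·1 = 1.74
φ = (2.900 − 1.74/1) / 4 = 0.29 in/h.

φ ≈ 0.29 in/h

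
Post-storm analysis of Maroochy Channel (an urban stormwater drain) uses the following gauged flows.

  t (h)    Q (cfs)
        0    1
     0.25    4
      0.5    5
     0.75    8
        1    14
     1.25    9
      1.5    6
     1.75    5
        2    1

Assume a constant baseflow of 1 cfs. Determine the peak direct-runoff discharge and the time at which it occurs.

Q_p = 13.0 cfs at t = 1 h

Subtracting baseflow gives direct-runoff ordinates: 0.0, 3.0, 4.0, 7.0, 13.0, 8.0, 5.0, 4.0, 0.0 cfs.
The maximum is 13.0 cfs, occurring at the reading for t = 1 h.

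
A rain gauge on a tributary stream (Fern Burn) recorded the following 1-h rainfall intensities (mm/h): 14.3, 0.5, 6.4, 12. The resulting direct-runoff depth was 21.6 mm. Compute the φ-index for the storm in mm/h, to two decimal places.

Only the 3 blocks with intensity above φ contribute runoff: 14.3, 6.4, 12 mm/h.
Σ(I−φ)·Δt = d  ⇒  (14.3+6.4+12 − 3φ)·1 = 21.6
φ = (32.70 − 21.6/1) / 3 = 3.70 mm/h.

φ ≈ 3.70 mm/h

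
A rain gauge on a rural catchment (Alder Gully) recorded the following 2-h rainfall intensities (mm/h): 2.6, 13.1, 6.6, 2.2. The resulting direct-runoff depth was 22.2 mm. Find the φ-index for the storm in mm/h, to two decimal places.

Only the 2 blocks with intensity above φ contribute runoff: 13.1, 6.6 mm/h.
Σ(I−φ)·Δt = d  ⇒  (13.1+6.6 − 2φ)·2 = 22.2
φ = (19.70 − 22.2/2) / 2 = 4.30 mm/h.

φ ≈ 4.30 mm/h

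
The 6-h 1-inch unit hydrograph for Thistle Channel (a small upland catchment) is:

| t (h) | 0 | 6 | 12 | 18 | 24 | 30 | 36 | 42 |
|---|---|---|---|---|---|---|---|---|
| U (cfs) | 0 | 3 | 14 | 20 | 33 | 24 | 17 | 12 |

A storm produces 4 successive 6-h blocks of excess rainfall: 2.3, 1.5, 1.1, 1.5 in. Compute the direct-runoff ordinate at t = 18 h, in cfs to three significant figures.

Q ≈ 70.3 cfs

By discrete convolution, Q_j = Σ (P_i / 1 in) · U_{j−i}.
At t = 18 h (j=3): Q = (2.3/1)·20 + (1.5/1)·14 + (1.1/1)·3 + (1.5/1)·0 = 70.3 cfs.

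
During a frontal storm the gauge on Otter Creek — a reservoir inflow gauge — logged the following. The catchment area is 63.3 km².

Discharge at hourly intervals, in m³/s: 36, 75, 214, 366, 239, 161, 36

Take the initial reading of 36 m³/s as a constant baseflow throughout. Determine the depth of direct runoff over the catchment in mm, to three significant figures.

d ≈ 49.8 mm

Direct runoff: 0.0, 39.0, 178.0, 330.0, 203.0, 125.0, 0.0 m³/s; ΣQ_DR = 875.0 m³/s.
V = ΣQ_DR · Δt = 875.0 × 3600 s = 3.150 × 10^6 m³.
Over A = 63.3 km², depth = V / A = 49.8 mm.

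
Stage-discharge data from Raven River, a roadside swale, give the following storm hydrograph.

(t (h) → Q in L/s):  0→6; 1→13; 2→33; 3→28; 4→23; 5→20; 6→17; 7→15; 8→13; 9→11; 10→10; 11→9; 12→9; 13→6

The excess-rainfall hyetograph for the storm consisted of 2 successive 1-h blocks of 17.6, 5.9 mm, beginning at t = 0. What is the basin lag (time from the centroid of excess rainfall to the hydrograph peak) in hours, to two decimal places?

t_L ≈ 1.25 h

Centroid of excess rainfall: t_c = Σ P_i·t̄_i / ΣP_i = 0.7511 h (block centres at 0.5, 1.5 h).
Hydrograph peak occurs at t = 2 h, so basin lag t_L = 2 − 0.7511 = 1.25 h.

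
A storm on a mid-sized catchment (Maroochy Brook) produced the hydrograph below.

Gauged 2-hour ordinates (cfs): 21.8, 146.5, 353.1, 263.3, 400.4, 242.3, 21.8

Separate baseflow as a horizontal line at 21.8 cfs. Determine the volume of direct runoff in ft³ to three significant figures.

V ≈ 9.34 × 10^6 ft³

Direct-runoff ordinates (Q − Q_b): 0.0, 124.7, 331.3, 241.5, 378.6, 220.5, 0.0 cfs.
ΣQ_DR = 1297 cfs.
With Δt = 2 h = 7200 s, V = ΣQ_DR · Δt = 1297 × 7200 = 9.34 × 10^6 ft³.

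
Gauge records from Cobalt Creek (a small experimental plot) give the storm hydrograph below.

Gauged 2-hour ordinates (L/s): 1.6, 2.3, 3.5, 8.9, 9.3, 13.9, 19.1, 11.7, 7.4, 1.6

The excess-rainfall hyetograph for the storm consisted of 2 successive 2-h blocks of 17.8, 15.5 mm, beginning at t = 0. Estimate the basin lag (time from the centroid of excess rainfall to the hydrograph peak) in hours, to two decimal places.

Centroid of excess rainfall: t_c = Σ P_i·t̄_i / ΣP_i = 1.9309 h (block centres at 1, 3 h).
Hydrograph peak occurs at t = 12 h, so basin lag t_L = 12 − 1.9309 = 10.07 h.

t_L ≈ 10.07 h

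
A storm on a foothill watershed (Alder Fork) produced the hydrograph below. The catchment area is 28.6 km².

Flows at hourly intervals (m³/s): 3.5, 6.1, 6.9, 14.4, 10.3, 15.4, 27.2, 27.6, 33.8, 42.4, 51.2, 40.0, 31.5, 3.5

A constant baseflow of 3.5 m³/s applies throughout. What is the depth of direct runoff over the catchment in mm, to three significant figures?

d ≈ 33.3 mm

Direct runoff: 0.0, 2.6, 3.4, 10.9, 6.8, 11.9, 23.7, 24.1, 30.3, 38.9, 47.7, 36.5, 28.0, 0.0 m³/s; ΣQ_DR = 264.8 m³/s.
V = ΣQ_DR · Δt = 264.8 × 3600 s = 9.533 × 10^5 m³.
Over A = 28.6 km², depth = V / A = 33.3 mm.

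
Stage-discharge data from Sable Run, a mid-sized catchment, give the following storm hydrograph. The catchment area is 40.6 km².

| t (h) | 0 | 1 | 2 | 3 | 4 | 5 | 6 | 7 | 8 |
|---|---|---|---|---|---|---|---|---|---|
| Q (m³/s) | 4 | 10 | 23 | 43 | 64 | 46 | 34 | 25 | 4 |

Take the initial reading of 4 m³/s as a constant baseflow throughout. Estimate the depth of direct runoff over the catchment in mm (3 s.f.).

d ≈ 19.2 mm

Direct runoff: 0.0, 6.0, 19.0, 39.0, 60.0, 42.0, 30.0, 21.0, 0.0 m³/s; ΣQ_DR = 217.0 m³/s.
V = ΣQ_DR · Δt = 217.0 × 3600 s = 7.812 × 10^5 m³.
Over A = 40.6 km², depth = V / A = 19.2 mm.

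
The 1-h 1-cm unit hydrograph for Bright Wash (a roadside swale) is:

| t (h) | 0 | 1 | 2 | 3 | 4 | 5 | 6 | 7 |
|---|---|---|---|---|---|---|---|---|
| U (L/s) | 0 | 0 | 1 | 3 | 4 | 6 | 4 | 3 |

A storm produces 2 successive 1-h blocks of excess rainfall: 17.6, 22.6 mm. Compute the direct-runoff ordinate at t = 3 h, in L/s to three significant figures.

By discrete convolution, Q_j = Σ (P_i / 10 mm) · U_{j−i}.
At t = 3 h (j=3): Q = (17.6/10)·3 + (22.6/10)·1 = 7.54 L/s.

Q ≈ 7.54 L/s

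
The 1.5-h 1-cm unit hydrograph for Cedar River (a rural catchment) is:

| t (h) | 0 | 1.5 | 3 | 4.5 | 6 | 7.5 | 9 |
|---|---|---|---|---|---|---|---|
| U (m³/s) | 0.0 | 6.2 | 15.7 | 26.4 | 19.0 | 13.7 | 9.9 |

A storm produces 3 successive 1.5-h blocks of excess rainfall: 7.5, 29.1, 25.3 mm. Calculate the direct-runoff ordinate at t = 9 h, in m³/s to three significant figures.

Q ≈ 95.4 m³/s

By discrete convolution, Q_j = Σ (P_i / 10 mm) · U_{j−i}.
At t = 9 h (j=6): Q = (7.5/10)·9.9 + (29.1/10)·13.7 + (25.3/10)·19.0 = 95.4 m³/s.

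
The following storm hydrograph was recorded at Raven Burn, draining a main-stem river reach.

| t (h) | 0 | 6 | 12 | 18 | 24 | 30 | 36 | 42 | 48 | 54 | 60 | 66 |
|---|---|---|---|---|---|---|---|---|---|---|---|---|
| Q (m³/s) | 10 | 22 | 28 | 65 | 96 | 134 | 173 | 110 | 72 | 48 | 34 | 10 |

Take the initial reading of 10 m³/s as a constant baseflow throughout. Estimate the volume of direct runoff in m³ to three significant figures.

Direct-runoff ordinates (Q − Q_b): 0.0, 12.0, 18.0, 55.0, 86.0, 124.0, 163.0, 100.0, 62.0, 38.0, 24.0, 0.0 m³/s.
ΣQ_DR = 682.0 m³/s.
With Δt = 6 h = 21600 s, V = ΣQ_DR · Δt = 682.0 × 21600 = 1.47 × 10^7 m³.

V ≈ 1.47 × 10^7 m³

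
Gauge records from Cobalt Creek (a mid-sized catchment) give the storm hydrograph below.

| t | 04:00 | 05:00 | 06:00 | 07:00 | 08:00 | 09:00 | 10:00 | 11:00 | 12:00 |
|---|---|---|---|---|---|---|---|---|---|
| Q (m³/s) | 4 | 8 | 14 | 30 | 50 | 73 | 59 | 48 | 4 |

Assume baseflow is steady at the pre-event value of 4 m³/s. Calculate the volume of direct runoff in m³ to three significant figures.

Direct-runoff ordinates (Q − Q_b): 0.0, 4.0, 10.0, 26.0, 46.0, 69.0, 55.0, 44.0, 0.0 m³/s.
ΣQ_DR = 254.0 m³/s.
With Δt = 1 h = 3600 s, V = ΣQ_DR · Δt = 254.0 × 3600 = 9.14 × 10^5 m³.

V ≈ 9.14 × 10^5 m³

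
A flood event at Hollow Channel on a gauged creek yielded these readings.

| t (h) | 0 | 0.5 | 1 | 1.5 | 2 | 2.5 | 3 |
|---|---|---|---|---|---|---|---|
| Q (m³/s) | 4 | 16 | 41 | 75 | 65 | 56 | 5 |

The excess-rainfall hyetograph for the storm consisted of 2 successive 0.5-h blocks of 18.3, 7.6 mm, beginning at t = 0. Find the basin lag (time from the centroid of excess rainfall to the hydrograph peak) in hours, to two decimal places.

t_L ≈ 1.10 h

Centroid of excess rainfall: t_c = Σ P_i·t̄_i / ΣP_i = 0.3967 h (block centres at 0.25, 0.75 h).
Hydrograph peak occurs at t = 1.5 h, so basin lag t_L = 1.5 − 0.3967 = 1.10 h.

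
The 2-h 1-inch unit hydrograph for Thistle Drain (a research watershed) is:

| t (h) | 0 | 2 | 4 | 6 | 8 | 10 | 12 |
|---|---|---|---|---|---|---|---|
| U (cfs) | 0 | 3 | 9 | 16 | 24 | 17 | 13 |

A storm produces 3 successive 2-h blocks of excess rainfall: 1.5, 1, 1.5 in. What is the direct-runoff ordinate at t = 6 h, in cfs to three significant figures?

Q ≈ 37.5 cfs

By discrete convolution, Q_j = Σ (P_i / 1 in) · U_{j−i}.
At t = 6 h (j=3): Q = (1.5/1)·16 + (1/1)·9 + (1.5/1)·3 = 37.5 cfs.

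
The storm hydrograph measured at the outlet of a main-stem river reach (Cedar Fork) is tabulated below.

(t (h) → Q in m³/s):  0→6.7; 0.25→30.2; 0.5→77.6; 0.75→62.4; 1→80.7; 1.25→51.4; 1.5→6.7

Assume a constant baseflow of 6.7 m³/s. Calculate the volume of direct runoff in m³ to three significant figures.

V ≈ 2.42 × 10^5 m³

Direct-runoff ordinates (Q − Q_b): 0.0, 23.5, 70.9, 55.7, 74.0, 44.7, 0.0 m³/s.
ΣQ_DR = 268.8 m³/s.
With Δt = 0.25 h = 900 s, V = ΣQ_DR · Δt = 268.8 × 900 = 2.42 × 10^5 m³.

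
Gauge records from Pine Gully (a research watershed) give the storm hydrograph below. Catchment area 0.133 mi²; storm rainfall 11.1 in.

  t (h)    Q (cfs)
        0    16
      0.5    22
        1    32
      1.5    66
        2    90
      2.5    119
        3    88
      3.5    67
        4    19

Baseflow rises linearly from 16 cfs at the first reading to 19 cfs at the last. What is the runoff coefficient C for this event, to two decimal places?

C ≈ 0.19

ΣQ_DR = 361.5 cfs; V = ΣQ_DR·Δt = 6.507 × 10^5 ft³.
Runoff depth d = V / A = 2.106 in.
C = d / P = 2.106 / 11.1 = 0.19.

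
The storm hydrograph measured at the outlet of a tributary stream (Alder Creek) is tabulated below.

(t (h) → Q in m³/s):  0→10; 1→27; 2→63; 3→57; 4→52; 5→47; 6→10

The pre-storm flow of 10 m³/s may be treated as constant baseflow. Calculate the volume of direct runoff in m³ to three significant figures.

Direct-runoff ordinates (Q − Q_b): 0.0, 17.0, 53.0, 47.0, 42.0, 37.0, 0.0 m³/s.
ΣQ_DR = 196.0 m³/s.
With Δt = 1 h = 3600 s, V = ΣQ_DR · Δt = 196.0 × 3600 = 7.06 × 10^5 m³.

V ≈ 7.06 × 10^5 m³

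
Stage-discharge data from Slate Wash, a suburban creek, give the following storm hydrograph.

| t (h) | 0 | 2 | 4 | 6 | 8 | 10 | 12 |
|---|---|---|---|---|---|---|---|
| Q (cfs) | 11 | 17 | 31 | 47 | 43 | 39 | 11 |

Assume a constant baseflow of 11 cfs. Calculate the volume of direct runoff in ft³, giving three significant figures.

Direct-runoff ordinates (Q − Q_b): 0.0, 6.0, 20.0, 36.0, 32.0, 28.0, 0.0 cfs.
ΣQ_DR = 122.0 cfs.
With Δt = 2 h = 7200 s, V = ΣQ_DR · Δt = 122.0 × 7200 = 8.78 × 10^5 ft³.

V ≈ 8.78 × 10^5 ft³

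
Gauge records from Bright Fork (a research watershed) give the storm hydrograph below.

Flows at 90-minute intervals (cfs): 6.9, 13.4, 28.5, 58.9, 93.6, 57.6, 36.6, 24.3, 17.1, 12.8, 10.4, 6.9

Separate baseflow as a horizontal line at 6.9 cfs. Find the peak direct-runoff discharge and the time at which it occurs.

Q_p = 86.7 cfs at t = 6 h

Subtracting baseflow gives direct-runoff ordinates: 0.0, 6.5, 21.6, 52.0, 86.7, 50.7, 29.7, 17.4, 10.2, 5.9, 3.5, 0.0 cfs.
The maximum is 86.7 cfs, occurring at the reading for t = 6 h.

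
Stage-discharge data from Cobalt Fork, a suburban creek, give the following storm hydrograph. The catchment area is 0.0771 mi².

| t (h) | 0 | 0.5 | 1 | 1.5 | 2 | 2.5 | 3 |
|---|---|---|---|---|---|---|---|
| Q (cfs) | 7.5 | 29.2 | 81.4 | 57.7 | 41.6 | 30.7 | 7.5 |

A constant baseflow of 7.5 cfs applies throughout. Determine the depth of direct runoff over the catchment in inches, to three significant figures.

Direct runoff: 0.0, 21.7, 73.9, 50.2, 34.1, 23.2, 0.0 cfs; ΣQ_DR = 203.1 cfs.
V = ΣQ_DR · Δt = 203.1 × 1800 s = 3.656 × 10^5 ft³.
Over A = 0.0771 mi², depth = V / A = 2.04 in.

d ≈ 2.04 in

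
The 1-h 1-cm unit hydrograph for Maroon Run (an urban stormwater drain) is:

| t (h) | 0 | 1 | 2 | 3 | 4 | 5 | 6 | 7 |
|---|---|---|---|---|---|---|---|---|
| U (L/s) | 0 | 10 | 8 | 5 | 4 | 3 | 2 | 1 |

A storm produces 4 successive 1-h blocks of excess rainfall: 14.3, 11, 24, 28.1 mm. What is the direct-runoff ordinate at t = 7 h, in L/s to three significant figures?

Q ≈ 22.1 L/s

By discrete convolution, Q_j = Σ (P_i / 10 mm) · U_{j−i}.
At t = 7 h (j=7): Q = (14.3/10)·1 + (11/10)·2 + (24/10)·3 + (28.1/10)·4 = 22.1 L/s.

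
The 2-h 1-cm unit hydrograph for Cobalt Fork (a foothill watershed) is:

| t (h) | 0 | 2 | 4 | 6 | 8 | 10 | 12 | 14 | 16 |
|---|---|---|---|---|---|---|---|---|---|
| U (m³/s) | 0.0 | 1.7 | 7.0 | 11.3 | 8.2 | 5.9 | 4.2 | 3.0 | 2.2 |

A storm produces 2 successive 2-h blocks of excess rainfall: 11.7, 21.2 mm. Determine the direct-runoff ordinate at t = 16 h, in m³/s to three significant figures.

By discrete convolution, Q_j = Σ (P_i / 10 mm) · U_{j−i}.
At t = 16 h (j=8): Q = (11.7/10)·2.2 + (21.2/10)·3.0 = 8.93 m³/s.

Q ≈ 8.93 m³/s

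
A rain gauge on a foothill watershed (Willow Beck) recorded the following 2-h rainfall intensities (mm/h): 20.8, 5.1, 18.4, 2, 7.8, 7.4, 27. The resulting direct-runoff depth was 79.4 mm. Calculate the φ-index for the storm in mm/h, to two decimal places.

φ ≈ 8.83 mm/h

Only the 3 blocks with intensity above φ contribute runoff: 20.8, 18.4, 27 mm/h.
Σ(I−φ)·Δt = d  ⇒  (20.8+18.4+27 − 3φ)·2 = 79.4
φ = (66.20 − 79.4/2) / 3 = 8.83 mm/h.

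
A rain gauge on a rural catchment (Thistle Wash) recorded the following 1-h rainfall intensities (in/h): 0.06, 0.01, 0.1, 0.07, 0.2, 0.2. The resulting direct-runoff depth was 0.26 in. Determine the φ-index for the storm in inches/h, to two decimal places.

φ ≈ 0.08 in/h

Only the 3 blocks with intensity above φ contribute runoff: 0.1, 0.2, 0.2 in/h.
Σ(I−φ)·Δt = d  ⇒  (0.1+0.2+0.2 − 3φ)·1 = 0.26
φ = (0.5000 − 0.26/1) / 3 = 0.08 in/h.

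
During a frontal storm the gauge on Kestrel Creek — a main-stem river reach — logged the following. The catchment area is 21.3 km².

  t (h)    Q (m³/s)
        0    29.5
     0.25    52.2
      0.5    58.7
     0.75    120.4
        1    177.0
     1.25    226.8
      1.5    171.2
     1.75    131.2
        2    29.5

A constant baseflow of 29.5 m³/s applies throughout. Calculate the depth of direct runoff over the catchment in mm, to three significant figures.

Direct runoff: 0.0, 22.7, 29.2, 90.9, 147.5, 197.3, 141.7, 101.7, 0.0 m³/s; ΣQ_DR = 731.0 m³/s.
V = ΣQ_DR · Δt = 731.0 × 900 s = 6.579 × 10^5 m³.
Over A = 21.3 km², depth = V / A = 30.9 mm.

d ≈ 30.9 mm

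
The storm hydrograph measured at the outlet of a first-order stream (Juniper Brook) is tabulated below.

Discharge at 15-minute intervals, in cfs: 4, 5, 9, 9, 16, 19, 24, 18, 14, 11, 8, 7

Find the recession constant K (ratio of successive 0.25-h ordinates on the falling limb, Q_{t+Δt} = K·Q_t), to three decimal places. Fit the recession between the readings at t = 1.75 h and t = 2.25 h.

K ≈ 0.782

Using the recession-limb readings at t = 1.75 h and t = 2.25 h: Q falls from 18 to 11 cfs over 2 intervals.
K = (Q₂/Q₁)^(1/2) = (11/18)^(1/2) = 0.782.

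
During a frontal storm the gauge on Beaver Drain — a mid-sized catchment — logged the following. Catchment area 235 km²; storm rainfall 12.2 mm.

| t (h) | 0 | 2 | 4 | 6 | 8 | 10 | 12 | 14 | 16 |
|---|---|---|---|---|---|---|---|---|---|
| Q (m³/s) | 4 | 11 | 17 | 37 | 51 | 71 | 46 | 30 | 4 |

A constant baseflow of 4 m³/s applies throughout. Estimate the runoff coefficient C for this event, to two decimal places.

ΣQ_DR = 235.0 m³/s; V = ΣQ_DR·Δt = 1.692 × 10^6 m³.
Runoff depth d = V / A = 7.200 mm.
C = d / P = 7.200 / 12.2 = 0.59.

C ≈ 0.59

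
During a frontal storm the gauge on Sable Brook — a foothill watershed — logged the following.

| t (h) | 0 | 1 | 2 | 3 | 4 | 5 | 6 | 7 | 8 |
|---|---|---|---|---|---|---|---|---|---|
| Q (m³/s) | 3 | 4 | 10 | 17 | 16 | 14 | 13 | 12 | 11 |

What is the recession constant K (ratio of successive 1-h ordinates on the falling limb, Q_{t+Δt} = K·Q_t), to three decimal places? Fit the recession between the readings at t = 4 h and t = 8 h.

K ≈ 0.911

Using the recession-limb readings at t = 4 h and t = 8 h: Q falls from 16 to 11 m³/s over 4 intervals.
K = (Q₂/Q₁)^(1/4) = (11/16)^(1/4) = 0.911.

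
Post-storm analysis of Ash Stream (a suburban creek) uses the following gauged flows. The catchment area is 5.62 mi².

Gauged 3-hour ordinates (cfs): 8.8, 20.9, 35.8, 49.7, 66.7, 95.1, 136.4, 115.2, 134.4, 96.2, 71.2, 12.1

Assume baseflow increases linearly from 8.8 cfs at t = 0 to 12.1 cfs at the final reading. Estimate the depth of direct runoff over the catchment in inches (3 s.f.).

d ≈ 0.593 in

Direct runoff: 0.00, 11.80, 26.40, 40.00, 56.70, 84.80, 125.80, 104.30, 123.20, 84.70, 59.40, 0.00 cfs; ΣQ_DR = 717.1 cfs.
V = ΣQ_DR · Δt = 717.1 × 10800 s = 7.745 × 10^6 ft³.
Over A = 5.62 mi², depth = V / A = 0.593 in.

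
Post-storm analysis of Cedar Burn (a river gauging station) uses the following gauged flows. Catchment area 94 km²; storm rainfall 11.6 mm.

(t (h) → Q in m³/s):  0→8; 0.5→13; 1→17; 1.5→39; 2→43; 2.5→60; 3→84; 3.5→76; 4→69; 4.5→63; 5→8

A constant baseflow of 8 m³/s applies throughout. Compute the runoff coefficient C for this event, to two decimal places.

ΣQ_DR = 392.0 m³/s; V = ΣQ_DR·Δt = 7.056 × 10^5 m³.
Runoff depth d = V / A = 7.506 mm.
C = d / P = 7.506 / 11.6 = 0.65.

C ≈ 0.65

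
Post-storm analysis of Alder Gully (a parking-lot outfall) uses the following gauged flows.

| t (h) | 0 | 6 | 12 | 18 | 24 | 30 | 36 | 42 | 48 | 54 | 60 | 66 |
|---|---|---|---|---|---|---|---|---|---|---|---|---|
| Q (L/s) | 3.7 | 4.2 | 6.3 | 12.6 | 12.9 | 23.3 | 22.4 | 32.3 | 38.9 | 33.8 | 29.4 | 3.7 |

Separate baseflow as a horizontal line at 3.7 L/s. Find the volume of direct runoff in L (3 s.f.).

Direct-runoff ordinates (Q − Q_b): 0.0, 0.5, 2.6, 8.9, 9.2, 19.6, 18.7, 28.6, 35.2, 30.1, 25.7, 0.0 L/s.
ΣQ_DR = 179.1 L/s.
With Δt = 6 h = 21600 s, V = ΣQ_DR · Δt = 179.1 × 21600 = 3.87 × 10^6 L.

V ≈ 3.87 × 10^6 L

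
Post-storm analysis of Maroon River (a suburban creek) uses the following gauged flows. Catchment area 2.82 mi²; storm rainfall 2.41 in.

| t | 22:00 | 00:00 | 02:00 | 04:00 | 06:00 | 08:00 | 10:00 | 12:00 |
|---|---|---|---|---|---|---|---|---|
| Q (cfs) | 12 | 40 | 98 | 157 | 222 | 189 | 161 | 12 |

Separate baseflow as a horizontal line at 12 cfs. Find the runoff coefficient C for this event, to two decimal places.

ΣQ_DR = 795.0 cfs; V = ΣQ_DR·Δt = 5.724 × 10^6 ft³.
Runoff depth d = V / A = 0.8737 in.
C = d / P = 0.8737 / 2.41 = 0.36.

C ≈ 0.36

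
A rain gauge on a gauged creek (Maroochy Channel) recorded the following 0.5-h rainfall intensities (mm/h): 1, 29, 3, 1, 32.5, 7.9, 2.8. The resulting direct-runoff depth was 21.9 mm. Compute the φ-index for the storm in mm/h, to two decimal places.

φ ≈ 8.85 mm/h

Only the 2 blocks with intensity above φ contribute runoff: 29, 32.5 mm/h.
Σ(I−φ)·Δt = d  ⇒  (29+32.5 − 2φ)·0.5 = 21.9
φ = (61.50 − 21.9/0.5) / 2 = 8.85 mm/h.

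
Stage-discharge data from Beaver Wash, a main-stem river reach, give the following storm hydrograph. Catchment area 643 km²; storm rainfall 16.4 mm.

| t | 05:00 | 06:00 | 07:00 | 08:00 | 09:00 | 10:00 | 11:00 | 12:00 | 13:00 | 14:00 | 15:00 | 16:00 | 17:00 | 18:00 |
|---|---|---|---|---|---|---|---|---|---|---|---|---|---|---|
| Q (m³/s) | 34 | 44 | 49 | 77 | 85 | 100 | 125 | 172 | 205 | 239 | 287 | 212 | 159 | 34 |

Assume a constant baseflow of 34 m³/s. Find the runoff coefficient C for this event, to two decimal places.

ΣQ_DR = 1346 m³/s; V = ΣQ_DR·Δt = 4.846 × 10^6 m³.
Runoff depth d = V / A = 7.536 mm.
C = d / P = 7.536 / 16.4 = 0.46.

C ≈ 0.46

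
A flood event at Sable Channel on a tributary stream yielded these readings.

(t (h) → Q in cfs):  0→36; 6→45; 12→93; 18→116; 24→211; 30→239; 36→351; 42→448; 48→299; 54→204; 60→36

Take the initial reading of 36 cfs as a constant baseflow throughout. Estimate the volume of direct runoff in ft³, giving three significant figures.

V ≈ 3.63 × 10^7 ft³

Direct-runoff ordinates (Q − Q_b): 0.0, 9.0, 57.0, 80.0, 175.0, 203.0, 315.0, 412.0, 263.0, 168.0, 0.0 cfs.
ΣQ_DR = 1682 cfs.
With Δt = 6 h = 21600 s, V = ΣQ_DR · Δt = 1682 × 21600 = 3.63 × 10^7 ft³.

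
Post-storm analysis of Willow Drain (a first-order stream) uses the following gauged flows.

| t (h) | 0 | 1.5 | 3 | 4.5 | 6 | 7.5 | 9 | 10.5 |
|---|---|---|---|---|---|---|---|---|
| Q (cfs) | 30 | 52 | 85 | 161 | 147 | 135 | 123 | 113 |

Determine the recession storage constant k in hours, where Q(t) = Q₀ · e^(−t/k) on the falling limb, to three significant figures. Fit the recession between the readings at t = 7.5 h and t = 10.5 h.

k ≈ 16.9 h

On the falling limb, Q drops from 135 to 113 cfs between t = 7.5 h and t = 10.5 h (Δt = 3 h).
k = −Δt / ln(Q₂/Q₁) = −3 / ln(113/135) = 16.9 h.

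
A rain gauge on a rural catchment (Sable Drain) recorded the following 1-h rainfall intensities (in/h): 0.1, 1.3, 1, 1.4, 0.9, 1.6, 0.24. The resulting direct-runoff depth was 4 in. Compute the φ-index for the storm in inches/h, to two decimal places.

φ ≈ 0.44 in/h

Only the 5 blocks with intensity above φ contribute runoff: 1.3, 1, 1.4, 0.9, 1.6 in/h.
Σ(I−φ)·Δt = d  ⇒  (1.3+1+1.4+0.9+1.6 − 5φ)·1 = 4
φ = (6.200 − 4/1) / 5 = 0.44 in/h.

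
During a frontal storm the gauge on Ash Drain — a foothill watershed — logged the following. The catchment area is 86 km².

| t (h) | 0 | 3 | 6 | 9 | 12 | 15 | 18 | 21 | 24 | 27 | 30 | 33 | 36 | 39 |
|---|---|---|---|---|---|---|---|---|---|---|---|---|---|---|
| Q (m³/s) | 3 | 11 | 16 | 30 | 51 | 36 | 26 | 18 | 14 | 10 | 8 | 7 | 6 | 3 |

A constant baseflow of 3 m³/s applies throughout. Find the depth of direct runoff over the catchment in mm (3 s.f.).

d ≈ 24.7 mm

Direct runoff: 0.0, 8.0, 13.0, 27.0, 48.0, 33.0, 23.0, 15.0, 11.0, 7.0, 5.0, 4.0, 3.0, 0.0 m³/s; ΣQ_DR = 197.0 m³/s.
V = ΣQ_DR · Δt = 197.0 × 10800 s = 2.128 × 10^6 m³.
Over A = 86 km², depth = V / A = 24.7 mm.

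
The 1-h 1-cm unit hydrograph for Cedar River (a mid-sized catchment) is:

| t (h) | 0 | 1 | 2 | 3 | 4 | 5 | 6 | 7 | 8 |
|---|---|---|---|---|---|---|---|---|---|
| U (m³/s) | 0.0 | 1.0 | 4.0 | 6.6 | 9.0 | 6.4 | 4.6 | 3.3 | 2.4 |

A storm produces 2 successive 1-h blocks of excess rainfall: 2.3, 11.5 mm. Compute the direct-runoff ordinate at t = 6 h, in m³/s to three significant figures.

Q ≈ 8.42 m³/s

By discrete convolution, Q_j = Σ (P_i / 10 mm) · U_{j−i}.
At t = 6 h (j=6): Q = (2.3/10)·4.6 + (11.5/10)·6.4 = 8.42 m³/s.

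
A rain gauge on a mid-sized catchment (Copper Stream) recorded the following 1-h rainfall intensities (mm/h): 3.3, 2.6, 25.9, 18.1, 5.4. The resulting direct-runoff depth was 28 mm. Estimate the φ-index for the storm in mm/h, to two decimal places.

Only the 2 blocks with intensity above φ contribute runoff: 25.9, 18.1 mm/h.
Σ(I−φ)·Δt = d  ⇒  (25.9+18.1 − 2φ)·1 = 28
φ = (44.00 − 28/1) / 2 = 8.00 mm/h.

φ ≈ 8.00 mm/h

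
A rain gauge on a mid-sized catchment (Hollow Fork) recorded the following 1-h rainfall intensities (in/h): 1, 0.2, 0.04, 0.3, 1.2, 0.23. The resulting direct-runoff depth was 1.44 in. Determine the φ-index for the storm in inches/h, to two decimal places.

Only the 2 blocks with intensity above φ contribute runoff: 1, 1.2 in/h.
Σ(I−φ)·Δt = d  ⇒  (1+1.2 − 2φ)·1 = 1.44
φ = (2.200 − 1.44/1) / 2 = 0.38 in/h.

φ ≈ 0.38 in/h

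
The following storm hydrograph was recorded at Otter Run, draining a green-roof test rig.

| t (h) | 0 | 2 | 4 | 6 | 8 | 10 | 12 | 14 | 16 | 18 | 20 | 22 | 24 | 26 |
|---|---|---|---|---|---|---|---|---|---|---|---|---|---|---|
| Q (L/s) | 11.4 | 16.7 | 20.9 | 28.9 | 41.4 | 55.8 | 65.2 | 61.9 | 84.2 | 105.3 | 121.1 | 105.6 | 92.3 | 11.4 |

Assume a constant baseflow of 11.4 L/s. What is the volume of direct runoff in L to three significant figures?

V ≈ 4.77 × 10^6 L

Direct-runoff ordinates (Q − Q_b): 0.0, 5.3, 9.5, 17.5, 30.0, 44.4, 53.8, 50.5, 72.8, 93.9, 109.7, 94.2, 80.9, 0.0 L/s.
ΣQ_DR = 662.5 L/s.
With Δt = 2 h = 7200 s, V = ΣQ_DR · Δt = 662.5 × 7200 = 4.77 × 10^6 L.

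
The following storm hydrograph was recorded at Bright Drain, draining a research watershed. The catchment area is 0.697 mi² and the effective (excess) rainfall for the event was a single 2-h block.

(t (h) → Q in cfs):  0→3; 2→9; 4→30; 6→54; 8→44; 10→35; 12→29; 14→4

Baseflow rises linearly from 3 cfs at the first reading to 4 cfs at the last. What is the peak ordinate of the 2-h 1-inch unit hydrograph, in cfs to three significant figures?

U_p ≈ 63.2 cfs

Direct runoff: 0.00, 5.86, 26.71, 50.57, 40.43, 31.29, 25.14, 0.00 cfs; ΣQ_DR = 180.0 cfs, peak = 50.57 cfs.
Runoff depth d = ΣQ_DR·Δt / A = 180.0 × 7200 / (0.697 mi²) = 0.8004 in.
The 1-inch UH is the DRH scaled by (1 in)/d, so U_p = 50.57 × 1/0.8004 = 63.2 cfs.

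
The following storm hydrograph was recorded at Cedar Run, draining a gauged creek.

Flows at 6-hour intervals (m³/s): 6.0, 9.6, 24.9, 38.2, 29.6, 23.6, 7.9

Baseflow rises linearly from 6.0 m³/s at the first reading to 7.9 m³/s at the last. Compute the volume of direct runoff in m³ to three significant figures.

V ≈ 1.97 × 10^6 m³

Direct-runoff ordinates (Q − Q_b): 0.00, 3.28, 18.27, 31.25, 22.33, 16.02, 0.00 m³/s.
ΣQ_DR = 91.15 m³/s.
With Δt = 6 h = 21600 s, V = ΣQ_DR · Δt = 91.15 × 21600 = 1.97 × 10^6 m³.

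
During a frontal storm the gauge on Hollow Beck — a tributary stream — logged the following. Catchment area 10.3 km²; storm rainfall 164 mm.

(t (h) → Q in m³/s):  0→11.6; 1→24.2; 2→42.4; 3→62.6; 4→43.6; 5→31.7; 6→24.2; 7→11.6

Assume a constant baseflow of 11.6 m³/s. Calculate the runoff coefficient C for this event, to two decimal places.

ΣQ_DR = 159.1 m³/s; V = ΣQ_DR·Δt = 5.728 × 10^5 m³.
Runoff depth d = V / A = 55.61 mm.
C = d / P = 55.61 / 164 = 0.34.

C ≈ 0.34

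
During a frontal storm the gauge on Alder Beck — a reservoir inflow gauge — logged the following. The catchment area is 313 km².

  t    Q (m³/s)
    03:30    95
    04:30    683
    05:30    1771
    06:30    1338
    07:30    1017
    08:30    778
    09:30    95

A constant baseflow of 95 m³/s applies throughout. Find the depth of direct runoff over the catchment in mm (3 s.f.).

Direct runoff: 0.0, 588.0, 1676.0, 1243.0, 922.0, 683.0, 0.0 m³/s; ΣQ_DR = 5112 m³/s.
V = ΣQ_DR · Δt = 5112 × 3600 s = 1.840 × 10^7 m³.
Over A = 313 km², depth = V / A = 58.8 mm.

d ≈ 58.8 mm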